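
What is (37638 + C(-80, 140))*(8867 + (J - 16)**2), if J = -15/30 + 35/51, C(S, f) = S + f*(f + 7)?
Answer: 2757312001553/5202 ≈ 5.3005e+8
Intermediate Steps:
C(S, f) = S + f*(7 + f)
J = 19/102 (J = -15*1/30 + 35*(1/51) = -1/2 + 35/51 = 19/102 ≈ 0.18627)
(37638 + C(-80, 140))*(8867 + (J - 16)**2) = (37638 + (-80 + 140**2 + 7*140))*(8867 + (19/102 - 16)**2) = (37638 + (-80 + 19600 + 980))*(8867 + (-1613/102)**2) = (37638 + 20500)*(8867 + 2601769/10404) = 58138*(94854037/10404) = 2757312001553/5202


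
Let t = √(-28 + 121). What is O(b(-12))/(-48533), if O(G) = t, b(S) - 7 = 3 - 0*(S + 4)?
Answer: -√93/48533 ≈ -0.00019870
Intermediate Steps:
b(S) = 10 (b(S) = 7 + (3 - 0*(S + 4)) = 7 + (3 - 0*(4 + S)) = 7 + (3 - 1*0) = 7 + (3 + 0) = 7 + 3 = 10)
t = √93 ≈ 9.6436
O(G) = √93
O(b(-12))/(-48533) = √93/(-48533) = √93*(-1/48533) = -√93/48533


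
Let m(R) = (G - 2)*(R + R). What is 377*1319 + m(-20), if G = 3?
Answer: 497223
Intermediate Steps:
m(R) = 2*R (m(R) = (3 - 2)*(R + R) = 1*(2*R) = 2*R)
377*1319 + m(-20) = 377*1319 + 2*(-20) = 497263 - 40 = 497223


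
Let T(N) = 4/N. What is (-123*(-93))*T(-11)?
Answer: -45756/11 ≈ -4159.6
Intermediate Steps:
(-123*(-93))*T(-11) = (-123*(-93))*(4/(-11)) = 11439*(4*(-1/11)) = 11439*(-4/11) = -45756/11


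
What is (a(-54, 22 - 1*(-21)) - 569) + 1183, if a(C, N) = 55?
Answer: 669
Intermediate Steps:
(a(-54, 22 - 1*(-21)) - 569) + 1183 = (55 - 569) + 1183 = -514 + 1183 = 669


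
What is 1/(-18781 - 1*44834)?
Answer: -1/63615 ≈ -1.5720e-5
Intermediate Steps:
1/(-18781 - 1*44834) = 1/(-18781 - 44834) = 1/(-63615) = -1/63615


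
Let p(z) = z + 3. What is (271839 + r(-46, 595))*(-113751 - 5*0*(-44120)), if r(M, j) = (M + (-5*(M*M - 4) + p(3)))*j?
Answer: 686505598911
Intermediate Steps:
p(z) = 3 + z
r(M, j) = j*(26 + M - 5*M**2) (r(M, j) = (M + (-5*(M*M - 4) + (3 + 3)))*j = (M + (-5*(M**2 - 4) + 6))*j = (M + (-5*(-4 + M**2) + 6))*j = (M + ((20 - 5*M**2) + 6))*j = (M + (26 - 5*M**2))*j = (26 + M - 5*M**2)*j = j*(26 + M - 5*M**2))
(271839 + r(-46, 595))*(-113751 - 5*0*(-44120)) = (271839 + 595*(26 - 46 - 5*(-46)**2))*(-113751 - 5*0*(-44120)) = (271839 + 595*(26 - 46 - 5*2116))*(-113751 + 0*(-44120)) = (271839 + 595*(26 - 46 - 10580))*(-113751 + 0) = (271839 + 595*(-10600))*(-113751) = (271839 - 6307000)*(-113751) = -6035161*(-113751) = 686505598911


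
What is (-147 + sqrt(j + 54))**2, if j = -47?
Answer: (147 - sqrt(7))**2 ≈ 20838.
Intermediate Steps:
(-147 + sqrt(j + 54))**2 = (-147 + sqrt(-47 + 54))**2 = (-147 + sqrt(7))**2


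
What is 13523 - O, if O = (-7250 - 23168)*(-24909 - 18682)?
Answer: -1325937515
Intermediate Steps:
O = 1325951038 (O = -30418*(-43591) = 1325951038)
13523 - O = 13523 - 1*1325951038 = 13523 - 1325951038 = -1325937515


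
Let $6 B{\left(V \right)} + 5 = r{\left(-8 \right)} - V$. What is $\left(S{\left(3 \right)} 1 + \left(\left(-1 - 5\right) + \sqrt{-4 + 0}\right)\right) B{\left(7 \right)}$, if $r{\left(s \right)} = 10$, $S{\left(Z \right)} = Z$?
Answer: $1 - \frac{2 i}{3} \approx 1.0 - 0.66667 i$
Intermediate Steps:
$B{\left(V \right)} = \frac{5}{6} - \frac{V}{6}$ ($B{\left(V \right)} = - \frac{5}{6} + \frac{10 - V}{6} = - \frac{5}{6} - \left(- \frac{5}{3} + \frac{V}{6}\right) = \frac{5}{6} - \frac{V}{6}$)
$\left(S{\left(3 \right)} 1 + \left(\left(-1 - 5\right) + \sqrt{-4 + 0}\right)\right) B{\left(7 \right)} = \left(3 \cdot 1 + \left(\left(-1 - 5\right) + \sqrt{-4 + 0}\right)\right) \left(\frac{5}{6} - \frac{7}{6}\right) = \left(3 - \left(6 - \sqrt{-4}\right)\right) \left(\frac{5}{6} - \frac{7}{6}\right) = \left(3 - \left(6 - 2 i\right)\right) \left(- \frac{1}{3}\right) = \left(-3 + 2 i\right) \left(- \frac{1}{3}\right) = 1 - \frac{2 i}{3}$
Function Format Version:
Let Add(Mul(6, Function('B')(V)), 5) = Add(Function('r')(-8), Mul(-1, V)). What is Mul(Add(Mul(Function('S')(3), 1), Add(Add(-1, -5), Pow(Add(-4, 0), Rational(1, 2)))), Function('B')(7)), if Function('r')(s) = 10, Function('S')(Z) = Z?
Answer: Add(1, Mul(Rational(-2, 3), I)) ≈ Add(1.0000, Mul(-0.66667, I))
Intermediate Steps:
Function('B')(V) = Add(Rational(5, 6), Mul(Rational(-1, 6), V)) (Function('B')(V) = Add(Rational(-5, 6), Mul(Rational(1, 6), Add(10, Mul(-1, V)))) = Add(Rational(-5, 6), Add(Rational(5, 3), Mul(Rational(-1, 6), V))) = Add(Rational(5, 6), Mul(Rational(-1, 6), V)))
Mul(Add(Mul(Function('S')(3), 1), Add(Add(-1, -5), Pow(Add(-4, 0), Rational(1, 2)))), Function('B')(7)) = Mul(Add(Mul(3, 1), Add(Add(-1, -5), Pow(Add(-4, 0), Rational(1, 2)))), Add(Rational(5, 6), Mul(Rational(-1, 6), 7))) = Mul(Add(3, Add(-6, Pow(-4, Rational(1, 2)))), Add(Rational(5, 6), Rational(-7, 6))) = Mul(Add(3, Add(-6, Mul(2, I))), Rational(-1, 3)) = Mul(Add(-3, Mul(2, I)), Rational(-1, 3)) = Add(1, Mul(Rational(-2, 3), I))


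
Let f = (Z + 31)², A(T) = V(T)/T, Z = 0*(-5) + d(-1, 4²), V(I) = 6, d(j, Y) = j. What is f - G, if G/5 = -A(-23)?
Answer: 20670/23 ≈ 898.70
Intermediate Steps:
Z = -1 (Z = 0*(-5) - 1 = 0 - 1 = -1)
A(T) = 6/T
f = 900 (f = (-1 + 31)² = 30² = 900)
G = 30/23 (G = 5*(-6/(-23)) = 5*(-6*(-1)/23) = 5*(-1*(-6/23)) = 5*(6/23) = 30/23 ≈ 1.3043)
f - G = 900 - 1*30/23 = 900 - 30/23 = 20670/23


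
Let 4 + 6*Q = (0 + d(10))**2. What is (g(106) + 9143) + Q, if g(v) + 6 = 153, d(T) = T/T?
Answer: 18579/2 ≈ 9289.5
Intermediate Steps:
d(T) = 1
g(v) = 147 (g(v) = -6 + 153 = 147)
Q = -1/2 (Q = -2/3 + (0 + 1)**2/6 = -2/3 + (1/6)*1**2 = -2/3 + (1/6)*1 = -2/3 + 1/6 = -1/2 ≈ -0.50000)
(g(106) + 9143) + Q = (147 + 9143) - 1/2 = 9290 - 1/2 = 18579/2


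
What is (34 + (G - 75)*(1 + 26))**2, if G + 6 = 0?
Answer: 4635409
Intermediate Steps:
G = -6 (G = -6 + 0 = -6)
(34 + (G - 75)*(1 + 26))**2 = (34 + (-6 - 75)*(1 + 26))**2 = (34 - 81*27)**2 = (34 - 2187)**2 = (-2153)**2 = 4635409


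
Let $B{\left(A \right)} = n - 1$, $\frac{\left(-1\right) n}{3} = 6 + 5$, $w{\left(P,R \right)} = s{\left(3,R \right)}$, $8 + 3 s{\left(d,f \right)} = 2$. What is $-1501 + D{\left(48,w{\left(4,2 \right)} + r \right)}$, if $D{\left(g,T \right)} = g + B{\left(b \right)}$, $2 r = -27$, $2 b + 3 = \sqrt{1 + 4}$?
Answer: $-1487$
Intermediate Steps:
$s{\left(d,f \right)} = -2$ ($s{\left(d,f \right)} = - \frac{8}{3} + \frac{1}{3} \cdot 2 = - \frac{8}{3} + \frac{2}{3} = -2$)
$w{\left(P,R \right)} = -2$
$n = -33$ ($n = - 3 \left(6 + 5\right) = \left(-3\right) 11 = -33$)
$b = - \frac{3}{2} + \frac{\sqrt{5}}{2}$ ($b = - \frac{3}{2} + \frac{\sqrt{1 + 4}}{2} = - \frac{3}{2} + \frac{\sqrt{5}}{2} \approx -0.38197$)
$B{\left(A \right)} = -34$ ($B{\left(A \right)} = -33 - 1 = -34$)
$r = - \frac{27}{2}$ ($r = \frac{1}{2} \left(-27\right) = - \frac{27}{2} \approx -13.5$)
$D{\left(g,T \right)} = -34 + g$ ($D{\left(g,T \right)} = g - 34 = -34 + g$)
$-1501 + D{\left(48,w{\left(4,2 \right)} + r \right)} = -1501 + \left(-34 + 48\right) = -1501 + 14 = -1487$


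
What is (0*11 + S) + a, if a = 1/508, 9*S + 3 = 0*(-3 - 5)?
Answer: -505/1524 ≈ -0.33136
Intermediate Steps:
S = -⅓ (S = -⅓ + (0*(-3 - 5))/9 = -⅓ + (0*(-8))/9 = -⅓ + (⅑)*0 = -⅓ + 0 = -⅓ ≈ -0.33333)
a = 1/508 ≈ 0.0019685
(0*11 + S) + a = (0*11 - ⅓) + 1/508 = (0 - ⅓) + 1/508 = -⅓ + 1/508 = -505/1524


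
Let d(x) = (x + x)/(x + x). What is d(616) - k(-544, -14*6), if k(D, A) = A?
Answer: 85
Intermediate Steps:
d(x) = 1 (d(x) = (2*x)/((2*x)) = (2*x)*(1/(2*x)) = 1)
d(616) - k(-544, -14*6) = 1 - (-14)*6 = 1 - 1*(-84) = 1 + 84 = 85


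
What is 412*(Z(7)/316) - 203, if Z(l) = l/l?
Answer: -15934/79 ≈ -201.70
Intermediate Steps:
Z(l) = 1
412*(Z(7)/316) - 203 = 412*(1/316) - 203 = 103/79 - 203 = -15934/79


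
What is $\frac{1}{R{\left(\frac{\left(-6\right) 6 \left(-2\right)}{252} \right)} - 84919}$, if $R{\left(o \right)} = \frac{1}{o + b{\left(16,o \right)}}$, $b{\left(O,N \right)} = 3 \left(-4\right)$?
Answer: $- \frac{82}{6963365} \approx -1.1776 \cdot 10^{-5}$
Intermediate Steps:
$b{\left(O,N \right)} = -12$
$R{\left(o \right)} = \frac{1}{-12 + o}$ ($R{\left(o \right)} = \frac{1}{o - 12} = \frac{1}{-12 + o}$)
$\frac{1}{R{\left(\frac{\left(-6\right) 6 \left(-2\right)}{252} \right)} - 84919} = \frac{1}{\frac{1}{-12 + \frac{\left(-6\right) 6 \left(-2\right)}{252}} - 84919} = \frac{1}{\frac{1}{-12 + \left(-36\right) \left(-2\right) \frac{1}{252}} - 84919} = \frac{1}{\frac{1}{-12 + 72 \cdot \frac{1}{252}} - 84919} = \frac{1}{\frac{1}{-12 + \frac{2}{7}} - 84919} = \frac{1}{\frac{1}{- \frac{82}{7}} - 84919} = \frac{1}{- \frac{7}{82} - 84919} = \frac{1}{- \frac{6963365}{82}} = - \frac{82}{6963365}$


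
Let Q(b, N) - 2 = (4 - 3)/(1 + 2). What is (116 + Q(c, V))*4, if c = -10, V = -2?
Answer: 1420/3 ≈ 473.33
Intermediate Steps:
Q(b, N) = 7/3 (Q(b, N) = 2 + (4 - 3)/(1 + 2) = 2 + 1/3 = 2 + 1*(⅓) = 2 + ⅓ = 7/3)
(116 + Q(c, V))*4 = (116 + 7/3)*4 = (355/3)*4 = 1420/3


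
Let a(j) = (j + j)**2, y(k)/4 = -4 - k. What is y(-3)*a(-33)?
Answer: -17424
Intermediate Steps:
y(k) = -16 - 4*k (y(k) = 4*(-4 - k) = -16 - 4*k)
a(j) = 4*j**2 (a(j) = (2*j)**2 = 4*j**2)
y(-3)*a(-33) = (-16 - 4*(-3))*(4*(-33)**2) = (-16 + 12)*(4*1089) = -4*4356 = -17424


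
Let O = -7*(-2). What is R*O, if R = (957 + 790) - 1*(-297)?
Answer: 28616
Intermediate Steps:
O = 14
R = 2044 (R = 1747 + 297 = 2044)
R*O = 2044*14 = 28616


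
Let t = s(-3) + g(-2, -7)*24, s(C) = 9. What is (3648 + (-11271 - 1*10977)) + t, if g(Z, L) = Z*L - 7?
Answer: -18423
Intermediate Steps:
g(Z, L) = -7 + L*Z (g(Z, L) = L*Z - 7 = -7 + L*Z)
t = 177 (t = 9 + (-7 - 7*(-2))*24 = 9 + (-7 + 14)*24 = 9 + 7*24 = 9 + 168 = 177)
(3648 + (-11271 - 1*10977)) + t = (3648 + (-11271 - 1*10977)) + 177 = (3648 + (-11271 - 10977)) + 177 = (3648 - 22248) + 177 = -18600 + 177 = -18423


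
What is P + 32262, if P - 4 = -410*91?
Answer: -5044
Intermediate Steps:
P = -37306 (P = 4 - 410*91 = 4 - 37310 = -37306)
P + 32262 = -37306 + 32262 = -5044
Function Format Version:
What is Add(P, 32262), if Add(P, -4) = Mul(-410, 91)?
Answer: -5044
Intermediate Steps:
P = -37306 (P = Add(4, Mul(-410, 91)) = Add(4, -37310) = -37306)
Add(P, 32262) = Add(-37306, 32262) = -5044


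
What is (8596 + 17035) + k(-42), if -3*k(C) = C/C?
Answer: 76892/3 ≈ 25631.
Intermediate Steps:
k(C) = -⅓ (k(C) = -C/(3*C) = -⅓*1 = -⅓)
(8596 + 17035) + k(-42) = (8596 + 17035) - ⅓ = 25631 - ⅓ = 76892/3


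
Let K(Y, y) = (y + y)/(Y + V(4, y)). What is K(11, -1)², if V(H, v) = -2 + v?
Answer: 1/16 ≈ 0.062500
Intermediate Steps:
K(Y, y) = 2*y/(-2 + Y + y) (K(Y, y) = (y + y)/(Y + (-2 + y)) = (2*y)/(-2 + Y + y) = 2*y/(-2 + Y + y))
K(11, -1)² = (2*(-1)/(-2 + 11 - 1))² = (2*(-1)/8)² = (2*(-1)*(⅛))² = (-¼)² = 1/16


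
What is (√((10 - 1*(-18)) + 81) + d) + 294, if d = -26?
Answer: 268 + √109 ≈ 278.44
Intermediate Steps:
(√((10 - 1*(-18)) + 81) + d) + 294 = (√((10 - 1*(-18)) + 81) - 26) + 294 = (√((10 + 18) + 81) - 26) + 294 = (√(28 + 81) - 26) + 294 = (√109 - 26) + 294 = (-26 + √109) + 294 = 268 + √109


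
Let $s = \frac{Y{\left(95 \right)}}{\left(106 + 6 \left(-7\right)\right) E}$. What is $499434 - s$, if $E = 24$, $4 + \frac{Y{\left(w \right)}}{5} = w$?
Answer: $\frac{767130169}{1536} \approx 4.9943 \cdot 10^{5}$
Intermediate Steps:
$Y{\left(w \right)} = -20 + 5 w$
$s = \frac{455}{1536}$ ($s = \frac{-20 + 5 \cdot 95}{\left(106 + 6 \left(-7\right)\right) 24} = \frac{-20 + 475}{\left(106 - 42\right) 24} = \frac{455}{64 \cdot 24} = \frac{455}{1536} \approx 0.29622$)
$499434 - s = 499434 - \frac{455}{1536} = \frac{767130169}{1536}$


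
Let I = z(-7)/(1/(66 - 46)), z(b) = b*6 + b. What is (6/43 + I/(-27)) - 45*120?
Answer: -6227098/1161 ≈ -5363.6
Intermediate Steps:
z(b) = 7*b (z(b) = 6*b + b = 7*b)
I = -980 (I = (7*(-7))/(1/(66 - 46)) = -49/(1/20) = -49/1/20 = -49*20 = -980)
(6/43 + I/(-27)) - 45*120 = (6/43 - 980/(-27)) - 45*120 = (6*(1/43) - 980*(-1/27)) - 5400 = (6/43 + 980/27) - 5400 = 42302/1161 - 5400 = -6227098/1161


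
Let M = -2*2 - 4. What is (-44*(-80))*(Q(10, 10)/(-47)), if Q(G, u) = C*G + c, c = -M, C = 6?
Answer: -239360/47 ≈ -5092.8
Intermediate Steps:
M = -8 (M = -4 - 4 = -8)
c = 8 (c = -1*(-8) = 8)
Q(G, u) = 8 + 6*G (Q(G, u) = 6*G + 8 = 8 + 6*G)
(-44*(-80))*(Q(10, 10)/(-47)) = (-44*(-80))*((8 + 6*10)/(-47)) = 3520*((8 + 60)*(-1/47)) = 3520*(68*(-1/47)) = 3520*(-68/47) = -239360/47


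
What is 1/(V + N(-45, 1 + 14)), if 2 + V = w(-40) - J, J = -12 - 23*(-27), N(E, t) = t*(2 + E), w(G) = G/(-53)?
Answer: -53/66528 ≈ -0.00079666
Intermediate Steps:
w(G) = -G/53 (w(G) = G*(-1/53) = -G/53)
J = 609 (J = -12 + 621 = 609)
V = -32343/53 (V = -2 + (-1/53*(-40) - 1*609) = -2 + (40/53 - 609) = -2 - 32237/53 = -32343/53 ≈ -610.25)
1/(V + N(-45, 1 + 14)) = 1/(-32343/53 + (1 + 14)*(2 - 45)) = 1/(-32343/53 + 15*(-43)) = 1/(-32343/53 - 645) = 1/(-66528/53) = -53/66528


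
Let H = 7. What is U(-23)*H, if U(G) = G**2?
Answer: 3703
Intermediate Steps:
U(-23)*H = (-23)**2*7 = 529*7 = 3703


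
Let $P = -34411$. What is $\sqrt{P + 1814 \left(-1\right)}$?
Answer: $15 i \sqrt{161} \approx 190.33 i$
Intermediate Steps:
$\sqrt{P + 1814 \left(-1\right)} = \sqrt{-34411 + 1814 \left(-1\right)} = \sqrt{-34411 - 1814} = \sqrt{-36225} = 15 i \sqrt{161}$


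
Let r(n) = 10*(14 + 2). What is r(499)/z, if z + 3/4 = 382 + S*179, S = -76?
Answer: -640/52891 ≈ -0.012100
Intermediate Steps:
z = -52891/4 (z = -¾ + (382 - 76*179) = -¾ + (382 - 13604) = -¾ - 13222 = -52891/4 ≈ -13223.)
r(n) = 160 (r(n) = 10*16 = 160)
r(499)/z = 160/(-52891/4) = 160*(-4/52891) = -640/52891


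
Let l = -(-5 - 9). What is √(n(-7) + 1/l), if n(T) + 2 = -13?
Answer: I*√2926/14 ≈ 3.8638*I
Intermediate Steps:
n(T) = -15 (n(T) = -2 - 13 = -15)
l = 14 (l = -1*(-14) = 14)
√(n(-7) + 1/l) = √(-15 + 1/14) = √(-209/14) = I*√2926/14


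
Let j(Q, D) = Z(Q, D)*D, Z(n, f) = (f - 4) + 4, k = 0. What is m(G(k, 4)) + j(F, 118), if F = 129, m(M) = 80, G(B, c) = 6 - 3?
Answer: 14004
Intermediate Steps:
G(B, c) = 3
Z(n, f) = f (Z(n, f) = (-4 + f) + 4 = f)
j(Q, D) = D² (j(Q, D) = D*D = D²)
m(G(k, 4)) + j(F, 118) = 80 + 118² = 80 + 13924 = 14004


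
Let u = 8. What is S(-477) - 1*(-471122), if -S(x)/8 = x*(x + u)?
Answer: -1318582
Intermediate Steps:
S(x) = -8*x*(8 + x) (S(x) = -8*x*(x + 8) = -8*x*(8 + x))
S(-477) - 1*(-471122) = -8*(-477)*(8 - 477) - 1*(-471122) = -8*(-477)*(-469) + 471122 = -1789704 + 471122 = -1318582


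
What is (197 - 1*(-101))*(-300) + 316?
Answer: -89084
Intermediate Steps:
(197 - 1*(-101))*(-300) + 316 = (197 + 101)*(-300) + 316 = 298*(-300) + 316 = -89400 + 316 = -89084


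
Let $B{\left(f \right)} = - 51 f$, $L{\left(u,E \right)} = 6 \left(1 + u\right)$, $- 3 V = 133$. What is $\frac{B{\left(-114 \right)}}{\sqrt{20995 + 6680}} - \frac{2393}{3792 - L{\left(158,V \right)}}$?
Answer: $- \frac{2393}{2838} + \frac{646 \sqrt{123}}{205} \approx 34.106$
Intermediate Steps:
$V = - \frac{133}{3}$ ($V = \left(- \frac{1}{3}\right) 133 = - \frac{133}{3} \approx -44.333$)
$L{\left(u,E \right)} = 6 + 6 u$
$\frac{B{\left(-114 \right)}}{\sqrt{20995 + 6680}} - \frac{2393}{3792 - L{\left(158,V \right)}} = \frac{\left(-51\right) \left(-114\right)}{\sqrt{20995 + 6680}} - \frac{2393}{3792 - \left(6 + 6 \cdot 158\right)} = \frac{5814}{\sqrt{27675}} - \frac{2393}{3792 - \left(6 + 948\right)} = \frac{5814}{15 \sqrt{123}} - \frac{2393}{3792 - 954} = 5814 \frac{\sqrt{123}}{1845} - \frac{2393}{3792 - 954} = \frac{646 \sqrt{123}}{205} - \frac{2393}{2838} = - \frac{2393}{2838} + \frac{646 \sqrt{123}}{205}$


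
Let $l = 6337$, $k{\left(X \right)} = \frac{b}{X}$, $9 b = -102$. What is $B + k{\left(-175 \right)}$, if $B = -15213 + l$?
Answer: $- \frac{4659866}{525} \approx -8875.9$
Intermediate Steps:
$b = - \frac{34}{3}$ ($b = \frac{1}{9} \left(-102\right) = - \frac{34}{3} \approx -11.333$)
$k{\left(X \right)} = - \frac{34}{3 X}$
$B = -8876$ ($B = -15213 + 6337 = -8876$)
$B + k{\left(-175 \right)} = -8876 - \frac{34}{3 \left(-175\right)} = -8876 - - \frac{34}{525} = -8876 + \frac{34}{525} = - \frac{4659866}{525}$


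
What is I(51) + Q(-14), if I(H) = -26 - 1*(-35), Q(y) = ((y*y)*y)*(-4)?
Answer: 10985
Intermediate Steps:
Q(y) = -4*y³ (Q(y) = (y²*y)*(-4) = y³*(-4) = -4*y³)
I(H) = 9 (I(H) = -26 + 35 = 9)
I(51) + Q(-14) = 9 - 4*(-14)³ = 9 - 4*(-2744) = 9 + 10976 = 10985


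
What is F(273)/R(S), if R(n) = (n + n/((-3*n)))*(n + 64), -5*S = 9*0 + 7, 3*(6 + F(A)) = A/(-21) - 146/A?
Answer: 215225/2221674 ≈ 0.096875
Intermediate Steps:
F(A) = -6 - 146/(3*A) - A/63 (F(A) = -6 + (A/(-21) - 146/A)/3 = -6 + (A*(-1/21) - 146/A)/3 = -6 + (-A/21 - 146/A)/3 = -6 + (-146/A - A/21)/3 = -6 + (-146/(3*A) - A/63) = -6 - 146/(3*A) - A/63)
S = -7/5 (S = -(9*0 + 7)/5 = -(0 + 7)/5 = -1/5*7 = -7/5 ≈ -1.4000)
R(n) = (64 + n)*(-1/3 + n) (R(n) = (n + n*(-1/(3*n)))*(64 + n) = (n - 1/3)*(64 + n) = (-1/3 + n)*(64 + n) = (64 + n)*(-1/3 + n))
F(273)/R(S) = ((1/63)*(-3066 - 1*273*(378 + 273))/273)/(-64/3 + (-7/5)**2 + (191/3)*(-7/5)) = ((1/63)*(1/273)*(-3066 - 1*273*651))/(-64/3 + 49/25 - 1337/15) = ((1/63)*(1/273)*(-3066 - 177723))/(-8138/75) = ((1/63)*(1/273)*(-180789))*(-75/8138) = -8609/819*(-75/8138) = 215225/2221674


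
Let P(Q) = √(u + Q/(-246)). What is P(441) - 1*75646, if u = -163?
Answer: -75646 + I*√1108066/82 ≈ -75646.0 + 12.837*I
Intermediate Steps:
P(Q) = √(-163 - Q/246) (P(Q) = √(-163 + Q/(-246)) = √(-163 + Q*(-1/246)) = √(-163 - Q/246))
P(441) - 1*75646 = √(-9864108 - 246*441)/246 - 1*75646 = √(-9864108 - 108486)/246 - 75646 = √(-9972594)/246 - 75646 = (3*I*√1108066)/246 - 75646 = I*√1108066/82 - 75646 = -75646 + I*√1108066/82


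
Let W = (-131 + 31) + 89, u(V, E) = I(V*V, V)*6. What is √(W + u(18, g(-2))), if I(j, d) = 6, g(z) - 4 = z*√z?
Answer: 5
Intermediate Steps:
g(z) = 4 + z^(3/2) (g(z) = 4 + z*√z = 4 + z^(3/2))
u(V, E) = 36 (u(V, E) = 6*6 = 36)
W = -11 (W = -100 + 89 = -11)
√(W + u(18, g(-2))) = √(-11 + 36) = √25 = 5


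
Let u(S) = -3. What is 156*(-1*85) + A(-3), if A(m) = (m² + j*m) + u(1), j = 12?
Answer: -13290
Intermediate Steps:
A(m) = -3 + m² + 12*m (A(m) = (m² + 12*m) - 3 = -3 + m² + 12*m)
156*(-1*85) + A(-3) = 156*(-1*85) + (-3 + (-3)² + 12*(-3)) = 156*(-85) + (-3 + 9 - 36) = -13260 - 30 = -13290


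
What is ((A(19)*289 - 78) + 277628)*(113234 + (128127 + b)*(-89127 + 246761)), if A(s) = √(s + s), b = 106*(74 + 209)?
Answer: 6918208381284200 + 7203610960876*√38 ≈ 6.9626e+15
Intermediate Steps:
b = 29998 (b = 106*283 = 29998)
A(s) = √2*√s (A(s) = √(2*s) = √2*√s)
((A(19)*289 - 78) + 277628)*(113234 + (128127 + b)*(-89127 + 246761)) = (((√2*√19)*289 - 78) + 277628)*(113234 + (128127 + 29998)*(-89127 + 246761)) = ((√38*289 - 78) + 277628)*(113234 + 158125*157634) = ((289*√38 - 78) + 277628)*(113234 + 24925876250) = ((-78 + 289*√38) + 277628)*24925989484 = (277550 + 289*√38)*24925989484 = 6918208381284200 + 7203610960876*√38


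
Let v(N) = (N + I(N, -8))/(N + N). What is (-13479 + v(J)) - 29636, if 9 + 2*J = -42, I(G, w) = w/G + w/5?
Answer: -1121407489/26010 ≈ -43115.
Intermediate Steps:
I(G, w) = w/5 + w/G (I(G, w) = w/G + w*(⅕) = w/G + w/5 = w/5 + w/G)
J = -51/2 (J = -9/2 + (½)*(-42) = -9/2 - 21 = -51/2 ≈ -25.500)
v(N) = (-8/5 + N - 8/N)/(2*N) (v(N) = (N + ((⅕)*(-8) - 8/N))/(N + N) = (N + (-8/5 - 8/N))/((2*N)) = (-8/5 + N - 8/N)*(1/(2*N)) = (-8/5 + N - 8/N)/(2*N))
(-13479 + v(J)) - 29636 = (-13479 + (½ - 4/(-51/2)² - 4/(5*(-51/2)))) - 29636 = (-13479 + (½ - 4*4/2601 - ⅘*(-2/51))) - 29636 = (-13479 + (½ - 16/2601 + 8/255)) - 29636 = (-13479 + 13661/26010) - 29636 = -350575129/26010 - 29636 = -1121407489/26010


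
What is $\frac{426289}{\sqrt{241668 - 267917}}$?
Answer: $- \frac{426289 i \sqrt{26249}}{26249} \approx - 2631.2 i$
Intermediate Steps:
$\frac{426289}{\sqrt{241668 - 267917}} = \frac{426289}{\sqrt{-26249}} = \frac{426289}{i \sqrt{26249}} = 426289 \left(- \frac{i \sqrt{26249}}{26249}\right) = - \frac{426289 i \sqrt{26249}}{26249}$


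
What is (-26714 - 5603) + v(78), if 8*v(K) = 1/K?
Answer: -20165807/624 ≈ -32317.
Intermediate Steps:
v(K) = 1/(8*K)
(-26714 - 5603) + v(78) = (-26714 - 5603) + (⅛)/78 = -32317 + (⅛)*(1/78) = -32317 + 1/624 = -20165807/624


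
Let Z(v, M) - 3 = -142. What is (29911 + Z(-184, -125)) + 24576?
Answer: 54348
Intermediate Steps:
Z(v, M) = -139 (Z(v, M) = 3 - 142 = -139)
(29911 + Z(-184, -125)) + 24576 = (29911 - 139) + 24576 = 29772 + 24576 = 54348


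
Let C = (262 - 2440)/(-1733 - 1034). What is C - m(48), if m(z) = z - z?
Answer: 2178/2767 ≈ 0.78713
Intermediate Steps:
C = 2178/2767 (C = -2178/(-2767) = -2178*(-1/2767) = 2178/2767 ≈ 0.78713)
m(z) = 0
C - m(48) = 2178/2767 - 1*0 = 2178/2767 + 0 = 2178/2767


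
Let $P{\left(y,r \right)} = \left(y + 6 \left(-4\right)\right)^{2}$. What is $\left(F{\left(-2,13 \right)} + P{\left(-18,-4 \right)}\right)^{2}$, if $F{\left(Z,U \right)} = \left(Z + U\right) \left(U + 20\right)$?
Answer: $4524129$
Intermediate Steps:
$P{\left(y,r \right)} = \left(-24 + y\right)^{2}$ ($P{\left(y,r \right)} = \left(y - 24\right)^{2} = \left(-24 + y\right)^{2}$)
$F{\left(Z,U \right)} = \left(20 + U\right) \left(U + Z\right)$ ($F{\left(Z,U \right)} = \left(U + Z\right) \left(20 + U\right) = \left(20 + U\right) \left(U + Z\right)$)
$\left(F{\left(-2,13 \right)} + P{\left(-18,-4 \right)}\right)^{2} = \left(\left(13^{2} + 20 \cdot 13 + 20 \left(-2\right) + 13 \left(-2\right)\right) + \left(-24 - 18\right)^{2}\right)^{2} = \left(\left(169 + 260 - 40 - 26\right) + \left(-42\right)^{2}\right)^{2} = \left(363 + 1764\right)^{2} = 2127^{2} = 4524129$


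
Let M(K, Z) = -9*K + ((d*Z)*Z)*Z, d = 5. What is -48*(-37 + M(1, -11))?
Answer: 321648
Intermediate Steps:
M(K, Z) = -9*K + 5*Z³ (M(K, Z) = -9*K + ((5*Z)*Z)*Z = -9*K + (5*Z²)*Z = -9*K + 5*Z³)
-48*(-37 + M(1, -11)) = -48*(-37 + (-9*1 + 5*(-11)³)) = -48*(-37 + (-9 + 5*(-1331))) = -48*(-37 + (-9 - 6655)) = -48*(-37 - 6664) = -48*(-6701) = 321648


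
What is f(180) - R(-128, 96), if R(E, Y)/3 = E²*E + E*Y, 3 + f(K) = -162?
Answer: 6328155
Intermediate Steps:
f(K) = -165 (f(K) = -3 - 162 = -165)
R(E, Y) = 3*E³ + 3*E*Y (R(E, Y) = 3*(E²*E + E*Y) = 3*(E³ + E*Y) = 3*E³ + 3*E*Y)
f(180) - R(-128, 96) = -165 - 3*(-128)*(96 + (-128)²) = -165 - 3*(-128)*(96 + 16384) = -165 - 3*(-128)*16480 = -165 - 1*(-6328320) = -165 + 6328320 = 6328155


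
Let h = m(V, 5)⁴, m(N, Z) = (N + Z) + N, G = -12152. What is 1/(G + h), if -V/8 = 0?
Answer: -1/11527 ≈ -8.6753e-5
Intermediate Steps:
V = 0 (V = -8*0 = 0)
m(N, Z) = Z + 2*N
h = 625 (h = (5 + 2*0)⁴ = (5 + 0)⁴ = 5⁴ = 625)
1/(G + h) = 1/(-12152 + 625) = 1/(-11527) = -1/11527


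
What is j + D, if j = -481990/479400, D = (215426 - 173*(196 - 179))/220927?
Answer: -65989939/1513034340 ≈ -0.043614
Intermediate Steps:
D = 30355/31561 (D = (215426 - 173*17)*(1/220927) = (215426 - 1*2941)*(1/220927) = (215426 - 2941)*(1/220927) = 212485*(1/220927) = 30355/31561 ≈ 0.96179)
j = -48199/47940 (j = -481990*1/479400 = -48199/47940 ≈ -1.0054)
j + D = -48199/47940 + 30355/31561 = -65989939/1513034340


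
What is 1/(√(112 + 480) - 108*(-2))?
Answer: 27/5758 - √37/11516 ≈ 0.0041609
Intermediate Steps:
1/(√(112 + 480) - 108*(-2)) = 1/(√592 + 216) = 1/(4*√37 + 216) = 1/(216 + 4*√37)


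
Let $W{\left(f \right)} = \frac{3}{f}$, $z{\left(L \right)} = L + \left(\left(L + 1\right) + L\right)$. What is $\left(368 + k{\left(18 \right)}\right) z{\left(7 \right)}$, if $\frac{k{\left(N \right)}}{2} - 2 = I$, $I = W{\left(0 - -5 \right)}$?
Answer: $\frac{41052}{5} \approx 8210.4$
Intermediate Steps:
$z{\left(L \right)} = 1 + 3 L$ ($z{\left(L \right)} = L + \left(\left(1 + L\right) + L\right) = L + \left(1 + 2 L\right) = 1 + 3 L$)
$I = \frac{3}{5}$ ($I = \frac{3}{0 - -5} = \frac{3}{0 + 5} = \frac{3}{5} \approx 0.6$)
$k{\left(N \right)} = \frac{26}{5}$ ($k{\left(N \right)} = 4 + 2 \cdot \frac{3}{5} = 4 + \frac{6}{5} = \frac{26}{5}$)
$\left(368 + k{\left(18 \right)}\right) z{\left(7 \right)} = \left(368 + \frac{26}{5}\right) \left(1 + 3 \cdot 7\right) = \frac{1866 \left(1 + 21\right)}{5} = \frac{1866}{5} \cdot 22 = \frac{41052}{5}$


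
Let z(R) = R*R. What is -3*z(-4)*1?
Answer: -48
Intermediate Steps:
z(R) = R²
-3*z(-4)*1 = -3*(-4)²*1 = -3*16*1 = -48*1 = -48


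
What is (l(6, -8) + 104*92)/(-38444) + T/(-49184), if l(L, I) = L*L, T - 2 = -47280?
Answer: 24021291/33764816 ≈ 0.71143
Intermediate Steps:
T = -47278 (T = 2 - 47280 = -47278)
l(L, I) = L²
(l(6, -8) + 104*92)/(-38444) + T/(-49184) = (6² + 104*92)/(-38444) - 47278/(-49184) = (36 + 9568)*(-1/38444) - 47278*(-1/49184) = 9604*(-1/38444) + 23639/24592 = -343/1373 + 23639/24592 = 24021291/33764816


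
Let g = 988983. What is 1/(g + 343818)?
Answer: 1/1332801 ≈ 7.5030e-7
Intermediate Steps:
1/(g + 343818) = 1/(988983 + 343818) = 1/1332801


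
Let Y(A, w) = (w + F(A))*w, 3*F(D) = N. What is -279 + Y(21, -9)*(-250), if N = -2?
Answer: -22029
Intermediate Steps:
F(D) = -2/3 (F(D) = (1/3)*(-2) = -2/3)
Y(A, w) = w*(-2/3 + w) (Y(A, w) = (w - 2/3)*w = (-2/3 + w)*w = w*(-2/3 + w))
-279 + Y(21, -9)*(-250) = -279 + ((1/3)*(-9)*(-2 + 3*(-9)))*(-250) = -279 + ((1/3)*(-9)*(-2 - 27))*(-250) = -279 + ((1/3)*(-9)*(-29))*(-250) = -279 + 87*(-250) = -279 - 21750 = -22029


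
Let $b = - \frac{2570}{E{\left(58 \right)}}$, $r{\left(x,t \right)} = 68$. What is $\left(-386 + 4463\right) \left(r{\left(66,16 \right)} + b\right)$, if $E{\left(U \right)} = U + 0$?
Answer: $\frac{2800899}{29} \approx 96583.0$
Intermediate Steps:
$E{\left(U \right)} = U$
$b = - \frac{1285}{29}$ ($b = - \frac{2570}{58} = \left(-2570\right) \frac{1}{58} = - \frac{1285}{29} \approx -44.31$)
$\left(-386 + 4463\right) \left(r{\left(66,16 \right)} + b\right) = \left(-386 + 4463\right) \left(68 - \frac{1285}{29}\right) = 4077 \cdot \frac{687}{29} = \frac{2800899}{29}$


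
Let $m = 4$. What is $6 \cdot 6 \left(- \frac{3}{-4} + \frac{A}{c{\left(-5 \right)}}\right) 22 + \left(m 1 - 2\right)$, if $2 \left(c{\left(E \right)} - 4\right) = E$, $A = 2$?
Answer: $1652$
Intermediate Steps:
$c{\left(E \right)} = 4 + \frac{E}{2}$
$6 \cdot 6 \left(- \frac{3}{-4} + \frac{A}{c{\left(-5 \right)}}\right) 22 + \left(m 1 - 2\right) = 6 \cdot 6 \left(- \frac{3}{-4} + \frac{2}{4 + \frac{1}{2} \left(-5\right)}\right) 22 + \left(4 \cdot 1 - 2\right) = 36 \left(\left(-3\right) \left(- \frac{1}{4}\right) + \frac{2}{4 - \frac{5}{2}}\right) 22 + \left(4 - 2\right) = 36 \left(\frac{3}{4} + \frac{2}{\frac{3}{2}}\right) 22 + 2 = 36 \left(\frac{3}{4} + 2 \cdot \frac{2}{3}\right) 22 + 2 = 36 \left(\frac{3}{4} + \frac{4}{3}\right) 22 + 2 = 36 \cdot \frac{25}{12} \cdot 22 + 2 = 75 \cdot 22 + 2 = 1650 + 2 = 1652$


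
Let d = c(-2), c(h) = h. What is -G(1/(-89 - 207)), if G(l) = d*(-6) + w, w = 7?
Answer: -19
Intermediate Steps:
d = -2
G(l) = 19 (G(l) = -2*(-6) + 7 = 12 + 7 = 19)
-G(1/(-89 - 207)) = -1*19 = -19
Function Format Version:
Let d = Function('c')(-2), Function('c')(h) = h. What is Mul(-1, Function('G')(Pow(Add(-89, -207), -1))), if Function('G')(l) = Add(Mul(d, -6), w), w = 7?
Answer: -19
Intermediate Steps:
d = -2
Function('G')(l) = 19 (Function('G')(l) = Add(Mul(-2, -6), 7) = Add(12, 7) = 19)
Mul(-1, Function('G')(Pow(Add(-89, -207), -1))) = Mul(-1, 19) = -19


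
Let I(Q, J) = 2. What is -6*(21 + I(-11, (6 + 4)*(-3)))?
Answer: -138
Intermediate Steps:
-6*(21 + I(-11, (6 + 4)*(-3))) = -6*(21 + 2) = -6*23 = -138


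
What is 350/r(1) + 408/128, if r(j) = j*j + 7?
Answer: 751/16 ≈ 46.938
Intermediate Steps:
r(j) = 7 + j**2 (r(j) = j**2 + 7 = 7 + j**2)
350/r(1) + 408/128 = 350/(7 + 1**2) + 408/128 = 350/(7 + 1) + 408*(1/128) = 350/8 + 51/16 = 350*(1/8) + 51/16 = 175/4 + 51/16 = 751/16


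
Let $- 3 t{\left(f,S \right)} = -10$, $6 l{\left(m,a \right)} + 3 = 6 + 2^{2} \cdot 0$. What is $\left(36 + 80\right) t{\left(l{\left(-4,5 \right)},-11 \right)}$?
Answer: $\frac{1160}{3} \approx 386.67$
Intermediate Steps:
$l{\left(m,a \right)} = \frac{1}{2}$ ($l{\left(m,a \right)} = - \frac{1}{2} + \frac{6 + 2^{2} \cdot 0}{6} = - \frac{1}{2} + \frac{6 + 4 \cdot 0}{6} = - \frac{1}{2} + \frac{6 + 0}{6} = - \frac{1}{2} + \frac{1}{6} \cdot 6 = - \frac{1}{2} + 1 = \frac{1}{2}$)
$t{\left(f,S \right)} = \frac{10}{3}$ ($t{\left(f,S \right)} = \left(- \frac{1}{3}\right) \left(-10\right) = \frac{10}{3}$)
$\left(36 + 80\right) t{\left(l{\left(-4,5 \right)},-11 \right)} = \left(36 + 80\right) \frac{10}{3} = 116 \cdot \frac{10}{3} = \frac{1160}{3}$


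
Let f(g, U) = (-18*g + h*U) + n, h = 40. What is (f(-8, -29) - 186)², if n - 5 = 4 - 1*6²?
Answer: 1510441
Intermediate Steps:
n = -27 (n = 5 + (4 - 1*6²) = 5 + (4 - 1*36) = 5 + (4 - 36) = 5 - 32 = -27)
f(g, U) = -27 - 18*g + 40*U (f(g, U) = (-18*g + 40*U) - 27 = -27 - 18*g + 40*U)
(f(-8, -29) - 186)² = ((-27 - 18*(-8) + 40*(-29)) - 186)² = ((-27 + 144 - 1160) - 186)² = (-1043 - 186)² = (-1229)² = 1510441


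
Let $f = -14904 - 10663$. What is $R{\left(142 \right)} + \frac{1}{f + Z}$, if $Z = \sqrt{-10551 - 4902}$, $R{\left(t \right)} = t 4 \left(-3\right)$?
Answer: $- \frac{1113882574735}{653686942} - \frac{3 i \sqrt{1717}}{653686942} \approx -1704.0 - 1.9017 \cdot 10^{-7} i$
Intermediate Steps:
$f = -25567$ ($f = -14904 - 10663 = -25567$)
$R{\left(t \right)} = - 12 t$ ($R{\left(t \right)} = 4 t \left(-3\right) = - 12 t$)
$Z = 3 i \sqrt{1717}$ ($Z = \sqrt{-15453} = 3 i \sqrt{1717} \approx 124.31 i$)
$R{\left(142 \right)} + \frac{1}{f + Z} = \left(-12\right) 142 + \frac{1}{-25567 + 3 i \sqrt{1717}} = -1704 + \frac{1}{-25567 + 3 i \sqrt{1717}}$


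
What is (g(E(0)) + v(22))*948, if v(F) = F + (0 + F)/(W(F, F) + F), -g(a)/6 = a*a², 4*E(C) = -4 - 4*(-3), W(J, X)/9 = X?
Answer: -122766/5 ≈ -24553.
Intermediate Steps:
W(J, X) = 9*X
E(C) = 2 (E(C) = (-4 - 4*(-3))/4 = (-4 + 12)/4 = (¼)*8 = 2)
g(a) = -6*a³ (g(a) = -6*a*a² = -6*a³)
v(F) = ⅒ + F (v(F) = F + (0 + F)/(9*F + F) = F + F/((10*F)) = F + F*(1/(10*F)) = F + ⅒ = ⅒ + F)
(g(E(0)) + v(22))*948 = (-6*2³ + (⅒ + 22))*948 = (-6*8 + 221/10)*948 = (-48 + 221/10)*948 = -259/10*948 = -122766/5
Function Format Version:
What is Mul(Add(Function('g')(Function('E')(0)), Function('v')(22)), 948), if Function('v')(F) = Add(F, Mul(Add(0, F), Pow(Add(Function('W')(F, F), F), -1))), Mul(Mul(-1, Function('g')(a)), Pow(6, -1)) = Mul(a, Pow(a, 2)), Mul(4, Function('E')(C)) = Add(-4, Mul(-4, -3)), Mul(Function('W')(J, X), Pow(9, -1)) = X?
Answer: Rational(-122766, 5) ≈ -24553.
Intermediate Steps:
Function('W')(J, X) = Mul(9, X)
Function('E')(C) = 2 (Function('E')(C) = Mul(Rational(1, 4), Add(-4, Mul(-4, -3))) = Mul(Rational(1, 4), Add(-4, 12)) = Mul(Rational(1, 4), 8) = 2)
Function('g')(a) = Mul(-6, Pow(a, 3)) (Function('g')(a) = Mul(-6, Mul(a, Pow(a, 2))) = Mul(-6, Pow(a, 3)))
Function('v')(F) = Add(Rational(1, 10), F) (Function('v')(F) = Add(F, Mul(Add(0, F), Pow(Add(Mul(9, F), F), -1))) = Add(F, Mul(F, Pow(Mul(10, F), -1))) = Add(F, Mul(F, Mul(Rational(1, 10), Pow(F, -1)))) = Add(F, Rational(1, 10)) = Add(Rational(1, 10), F))
Mul(Add(Function('g')(Function('E')(0)), Function('v')(22)), 948) = Mul(Add(Mul(-6, Pow(2, 3)), Add(Rational(1, 10), 22)), 948) = Mul(Add(Mul(-6, 8), Rational(221, 10)), 948) = Mul(Add(-48, Rational(221, 10)), 948) = Mul(Rational(-259, 10), 948) = Rational(-122766, 5)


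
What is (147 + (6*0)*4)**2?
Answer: 21609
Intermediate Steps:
(147 + (6*0)*4)**2 = (147 + 0*4)**2 = (147 + 0)**2 = 147**2 = 21609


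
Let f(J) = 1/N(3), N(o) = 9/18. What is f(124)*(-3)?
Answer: -6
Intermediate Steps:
N(o) = ½ (N(o) = 9*(1/18) = ½)
f(J) = 2 (f(J) = 1/(½) = 2)
f(124)*(-3) = 2*(-3) = -6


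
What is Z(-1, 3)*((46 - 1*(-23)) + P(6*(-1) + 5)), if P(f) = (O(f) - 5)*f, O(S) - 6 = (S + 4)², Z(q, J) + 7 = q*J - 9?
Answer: -1121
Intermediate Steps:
Z(q, J) = -16 + J*q (Z(q, J) = -7 + (q*J - 9) = -7 + (J*q - 9) = -7 + (-9 + J*q) = -16 + J*q)
O(S) = 6 + (4 + S)² (O(S) = 6 + (S + 4)² = 6 + (4 + S)²)
P(f) = f*(1 + (4 + f)²) (P(f) = ((6 + (4 + f)²) - 5)*f = (1 + (4 + f)²)*f = f*(1 + (4 + f)²))
Z(-1, 3)*((46 - 1*(-23)) + P(6*(-1) + 5)) = (-16 + 3*(-1))*((46 - 1*(-23)) + (6*(-1) + 5)*(1 + (4 + (6*(-1) + 5))²)) = (-16 - 3)*((46 + 23) + (-6 + 5)*(1 + (4 + (-6 + 5))²)) = -19*(69 - (1 + (4 - 1)²)) = -19*(69 - (1 + 3²)) = -19*(69 - (1 + 9)) = -19*(69 - 1*10) = -19*(69 - 10) = -19*59 = -1121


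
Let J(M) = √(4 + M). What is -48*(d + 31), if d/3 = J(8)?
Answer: -1488 - 288*√3 ≈ -1986.8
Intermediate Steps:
d = 6*√3 (d = 3*√(4 + 8) = 3*√12 = 3*(2*√3) = 6*√3 ≈ 10.392)
-48*(d + 31) = -48*(6*√3 + 31) = -48*(31 + 6*√3) = -1488 - 288*√3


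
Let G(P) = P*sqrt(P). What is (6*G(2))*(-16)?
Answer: -192*sqrt(2) ≈ -271.53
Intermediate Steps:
G(P) = P**(3/2)
(6*G(2))*(-16) = (6*2**(3/2))*(-16) = (6*(2*sqrt(2)))*(-16) = (12*sqrt(2))*(-16) = -192*sqrt(2)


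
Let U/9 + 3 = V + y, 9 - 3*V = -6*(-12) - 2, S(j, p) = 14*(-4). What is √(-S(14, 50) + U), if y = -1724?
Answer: I*√15670 ≈ 125.18*I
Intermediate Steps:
S(j, p) = -56
V = -61/3 (V = 3 - (-6*(-12) - 2)/3 = 3 - (72 - 2)/3 = 3 - ⅓*70 = 3 - 70/3 = -61/3 ≈ -20.333)
U = -15726 (U = -27 + 9*(-61/3 - 1724) = -27 + 9*(-5233/3) = -27 - 15699 = -15726)
√(-S(14, 50) + U) = √(-1*(-56) - 15726) = √(56 - 15726) = √(-15670) = I*√15670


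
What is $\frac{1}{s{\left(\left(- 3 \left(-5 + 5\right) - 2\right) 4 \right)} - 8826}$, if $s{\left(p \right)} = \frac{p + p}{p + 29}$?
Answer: $- \frac{21}{185362} \approx -0.00011329$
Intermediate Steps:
$s{\left(p \right)} = \frac{2 p}{29 + p}$
$\frac{1}{s{\left(\left(- 3 \left(-5 + 5\right) - 2\right) 4 \right)} - 8826} = \frac{1}{\frac{2 \left(- 3 \left(-5 + 5\right) - 2\right) 4}{29 + \left(- 3 \left(-5 + 5\right) - 2\right) 4} - 8826} = \frac{1}{\frac{2 \left(\left(-3\right) 0 - 2\right) 4}{29 + \left(\left(-3\right) 0 - 2\right) 4} - 8826} = \frac{1}{\frac{2 \left(0 - 2\right) 4}{29 + \left(0 - 2\right) 4} - 8826} = \frac{1}{\frac{2 \left(\left(-2\right) 4\right)}{29 - 8} - 8826} = \frac{1}{2 \left(-8\right) \frac{1}{29 - 8} - 8826} = \frac{1}{2 \left(-8\right) \frac{1}{21} - 8826} = \frac{1}{- \frac{16}{21} - 8826} = \frac{1}{- \frac{185362}{21}} = - \frac{21}{185362}$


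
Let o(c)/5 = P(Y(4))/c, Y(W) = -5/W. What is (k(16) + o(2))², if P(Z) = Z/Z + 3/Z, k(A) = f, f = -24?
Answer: 3025/4 ≈ 756.25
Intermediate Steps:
k(A) = -24
P(Z) = 1 + 3/Z
o(c) = -7/c (o(c) = 5*(((3 - 5/4)/((-5/4)))/c) = 5*(((3 - 5*¼)/((-5*¼)))/c) = 5*(((3 - 5/4)/(-5/4))/c) = 5*((-⅘*7/4)/c) = 5*(-7/(5*c)) = -7/c)
(k(16) + o(2))² = (-24 - 7/2)² = (-55/2)² = 3025/4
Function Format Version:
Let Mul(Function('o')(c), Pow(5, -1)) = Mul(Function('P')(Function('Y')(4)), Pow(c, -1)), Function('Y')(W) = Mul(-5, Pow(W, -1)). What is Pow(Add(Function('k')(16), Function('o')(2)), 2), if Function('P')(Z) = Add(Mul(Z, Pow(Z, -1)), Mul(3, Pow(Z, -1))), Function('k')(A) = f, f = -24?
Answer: Rational(3025, 4) ≈ 756.25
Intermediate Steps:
Function('k')(A) = -24
Function('P')(Z) = Add(1, Mul(3, Pow(Z, -1)))
Function('o')(c) = Mul(-7, Pow(c, -1)) (Function('o')(c) = Mul(5, Mul(Mul(Pow(Mul(-5, Pow(4, -1)), -1), Add(3, Mul(-5, Pow(4, -1)))), Pow(c, -1))) = Mul(5, Mul(Mul(Pow(Mul(-5, Rational(1, 4)), -1), Add(3, Mul(-5, Rational(1, 4)))), Pow(c, -1))) = Mul(5, Mul(Mul(Pow(Rational(-5, 4), -1), Add(3, Rational(-5, 4))), Pow(c, -1))) = Mul(5, Mul(Mul(Rational(-4, 5), Rational(7, 4)), Pow(c, -1))) = Mul(5, Mul(Rational(-7, 5), Pow(c, -1))) = Mul(-7, Pow(c, -1)))
Pow(Add(Function('k')(16), Function('o')(2)), 2) = Pow(Add(-24, Mul(-7, Pow(2, -1))), 2) = Pow(Add(-24, Mul(-7, Rational(1, 2))), 2) = Pow(Add(-24, Rational(-7, 2)), 2) = Pow(Rational(-55, 2), 2) = Rational(3025, 4)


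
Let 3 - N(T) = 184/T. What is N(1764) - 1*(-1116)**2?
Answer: -549244819/441 ≈ -1.2455e+6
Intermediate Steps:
N(T) = 3 - 184/T
N(1764) - 1*(-1116)**2 = (3 - 184/1764) - 1*(-1116)**2 = (3 - 184*1/1764) - 1*1245456 = (3 - 46/441) - 1245456 = 1277/441 - 1245456 = -549244819/441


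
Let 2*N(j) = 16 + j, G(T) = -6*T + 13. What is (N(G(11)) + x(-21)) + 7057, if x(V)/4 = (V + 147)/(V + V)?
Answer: 14053/2 ≈ 7026.5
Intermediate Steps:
G(T) = 13 - 6*T
N(j) = 8 + j/2 (N(j) = (16 + j)/2 = 8 + j/2)
x(V) = 2*(147 + V)/V (x(V) = 4*((V + 147)/(V + V)) = 4*((147 + V)/((2*V))) = 4*((147 + V)*(1/(2*V))) = 4*((147 + V)/(2*V)) = 2*(147 + V)/V)
(N(G(11)) + x(-21)) + 7057 = ((8 + (13 - 6*11)/2) + (2 + 294/(-21))) + 7057 = ((8 + (13 - 66)/2) + (2 + 294*(-1/21))) + 7057 = ((8 + (½)*(-53)) + (2 - 14)) + 7057 = ((8 - 53/2) - 12) + 7057 = (-37/2 - 12) + 7057 = -61/2 + 7057 = 14053/2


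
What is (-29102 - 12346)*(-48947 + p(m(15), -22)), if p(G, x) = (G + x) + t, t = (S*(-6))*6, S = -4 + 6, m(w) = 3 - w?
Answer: 2033148744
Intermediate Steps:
S = 2
t = -72 (t = (2*(-6))*6 = -12*6 = -72)
p(G, x) = -72 + G + x (p(G, x) = (G + x) - 72 = -72 + G + x)
(-29102 - 12346)*(-48947 + p(m(15), -22)) = (-29102 - 12346)*(-48947 + (-72 + (3 - 1*15) - 22)) = -41448*(-48947 + (-72 + (3 - 15) - 22)) = -41448*(-48947 + (-72 - 12 - 22)) = -41448*(-48947 - 106) = -41448*(-49053) = 2033148744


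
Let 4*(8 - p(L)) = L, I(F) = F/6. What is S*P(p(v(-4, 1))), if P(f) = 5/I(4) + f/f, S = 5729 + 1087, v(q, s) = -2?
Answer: 57936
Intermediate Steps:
I(F) = F/6 (I(F) = F*(⅙) = F/6)
p(L) = 8 - L/4
S = 6816
P(f) = 17/2 (P(f) = 5/(((⅙)*4)) + f/f = 5/(⅔) + 1 = 5*(3/2) + 1 = 15/2 + 1 = 17/2)
S*P(p(v(-4, 1))) = 6816*(17/2) = 57936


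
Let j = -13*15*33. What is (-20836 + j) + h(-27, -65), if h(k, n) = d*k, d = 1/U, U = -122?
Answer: -3327035/122 ≈ -27271.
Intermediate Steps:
d = -1/122 (d = 1/(-122) = -1/122 ≈ -0.0081967)
j = -6435 (j = -195*33 = -6435)
h(k, n) = -k/122
(-20836 + j) + h(-27, -65) = (-20836 - 6435) - 1/122*(-27) = -27271 + 27/122 = -3327035/122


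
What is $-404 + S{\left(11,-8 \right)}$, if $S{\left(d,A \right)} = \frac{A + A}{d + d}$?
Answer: $- \frac{4452}{11} \approx -404.73$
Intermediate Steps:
$S{\left(d,A \right)} = \frac{A}{d}$ ($S{\left(d,A \right)} = \frac{2 A}{2 d} = 2 A \frac{1}{2 d} = \frac{A}{d}$)
$-404 + S{\left(11,-8 \right)} = -404 - \frac{8}{11} = - \frac{4452}{11}$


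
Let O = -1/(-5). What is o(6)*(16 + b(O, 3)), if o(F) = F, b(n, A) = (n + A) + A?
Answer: 666/5 ≈ 133.20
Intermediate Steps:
O = ⅕ (O = -1*(-⅕) = ⅕ ≈ 0.20000)
b(n, A) = n + 2*A (b(n, A) = (A + n) + A = n + 2*A)
o(6)*(16 + b(O, 3)) = 6*(16 + (⅕ + 2*3)) = 6*(16 + (⅕ + 6)) = 6*(16 + 31/5) = 6*(111/5) = 666/5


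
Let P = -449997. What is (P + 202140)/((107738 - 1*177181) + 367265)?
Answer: -82619/99274 ≈ -0.83223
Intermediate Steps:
(P + 202140)/((107738 - 1*177181) + 367265) = (-449997 + 202140)/((107738 - 1*177181) + 367265) = -247857/((107738 - 177181) + 367265) = -247857/(-69443 + 367265) = -247857/297822 = -247857*1/297822 = -82619/99274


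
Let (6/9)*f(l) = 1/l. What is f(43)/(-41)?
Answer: -3/3526 ≈ -0.00085082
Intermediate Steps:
f(l) = 3/(2*l)
f(43)/(-41) = ((3/2)/43)/(-41) = -3/(82*43) = -1/41*3/86 = -3/3526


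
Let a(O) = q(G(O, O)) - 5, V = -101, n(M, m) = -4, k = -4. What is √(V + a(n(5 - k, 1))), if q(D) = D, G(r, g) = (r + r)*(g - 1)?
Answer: I*√66 ≈ 8.124*I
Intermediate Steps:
G(r, g) = 2*r*(-1 + g) (G(r, g) = (2*r)*(-1 + g) = 2*r*(-1 + g))
a(O) = -5 + 2*O*(-1 + O) (a(O) = 2*O*(-1 + O) - 5 = -5 + 2*O*(-1 + O))
√(V + a(n(5 - k, 1))) = √(-101 + (-5 + 2*(-4)*(-1 - 4))) = √(-101 + (-5 + 2*(-4)*(-5))) = √(-101 + (-5 + 40)) = √(-101 + 35) = √(-66) = I*√66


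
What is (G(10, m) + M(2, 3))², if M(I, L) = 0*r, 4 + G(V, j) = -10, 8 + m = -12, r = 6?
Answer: 196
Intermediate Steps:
m = -20 (m = -8 - 12 = -20)
G(V, j) = -14 (G(V, j) = -4 - 10 = -14)
M(I, L) = 0 (M(I, L) = 0*6 = 0)
(G(10, m) + M(2, 3))² = (-14 + 0)² = (-14)² = 196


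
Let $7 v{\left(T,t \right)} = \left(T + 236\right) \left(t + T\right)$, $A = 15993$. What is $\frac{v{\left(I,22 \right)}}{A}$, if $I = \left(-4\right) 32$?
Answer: $- \frac{1272}{12439} \approx -0.10226$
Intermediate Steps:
$I = -128$
$v{\left(T,t \right)} = \frac{\left(236 + T\right) \left(T + t\right)}{7}$ ($v{\left(T,t \right)} = \frac{\left(T + 236\right) \left(t + T\right)}{7} = \frac{\left(236 + T\right) \left(T + t\right)}{7}$)
$\frac{v{\left(I,22 \right)}}{A} = \frac{\frac{\left(-128\right)^{2}}{7} + \frac{236}{7} \left(-128\right) + \frac{236}{7} \cdot 22 + \frac{1}{7} \left(-128\right) 22}{15993} = \left(\frac{1}{7} \cdot 16384 - \frac{30208}{7} + \frac{5192}{7} - \frac{2816}{7}\right) \frac{1}{15993} = \left(\frac{16384}{7} - \frac{30208}{7} + \frac{5192}{7} - \frac{2816}{7}\right) \frac{1}{15993} = \left(- \frac{11448}{7}\right) \frac{1}{15993} = - \frac{1272}{12439}$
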